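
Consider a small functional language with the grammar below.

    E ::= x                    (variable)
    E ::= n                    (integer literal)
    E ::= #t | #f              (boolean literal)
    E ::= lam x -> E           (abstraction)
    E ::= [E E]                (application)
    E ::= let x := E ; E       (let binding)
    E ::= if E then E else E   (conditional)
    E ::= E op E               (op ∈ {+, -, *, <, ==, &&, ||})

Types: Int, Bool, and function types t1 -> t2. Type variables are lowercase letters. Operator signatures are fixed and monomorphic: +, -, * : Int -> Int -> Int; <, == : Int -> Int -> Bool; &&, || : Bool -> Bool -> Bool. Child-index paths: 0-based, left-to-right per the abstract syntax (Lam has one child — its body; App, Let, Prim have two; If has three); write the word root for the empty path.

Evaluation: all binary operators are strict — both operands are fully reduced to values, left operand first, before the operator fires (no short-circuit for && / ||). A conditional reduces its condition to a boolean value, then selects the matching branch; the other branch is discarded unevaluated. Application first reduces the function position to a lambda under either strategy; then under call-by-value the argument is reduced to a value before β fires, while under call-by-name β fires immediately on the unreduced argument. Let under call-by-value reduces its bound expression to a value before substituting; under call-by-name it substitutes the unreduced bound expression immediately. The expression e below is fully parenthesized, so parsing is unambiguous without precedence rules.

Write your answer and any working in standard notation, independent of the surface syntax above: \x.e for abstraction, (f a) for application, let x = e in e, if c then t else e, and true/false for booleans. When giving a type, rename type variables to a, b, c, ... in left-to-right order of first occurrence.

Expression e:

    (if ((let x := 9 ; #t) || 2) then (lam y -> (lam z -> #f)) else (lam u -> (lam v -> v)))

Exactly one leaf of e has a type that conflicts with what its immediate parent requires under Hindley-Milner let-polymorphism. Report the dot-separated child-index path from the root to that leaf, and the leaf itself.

Trace:
let x : Int
  unify Bool ~ Bool
  unify Int ~ Bool
  FAIL: mismatch Int ~ Bool

Answer: 0.1 : 2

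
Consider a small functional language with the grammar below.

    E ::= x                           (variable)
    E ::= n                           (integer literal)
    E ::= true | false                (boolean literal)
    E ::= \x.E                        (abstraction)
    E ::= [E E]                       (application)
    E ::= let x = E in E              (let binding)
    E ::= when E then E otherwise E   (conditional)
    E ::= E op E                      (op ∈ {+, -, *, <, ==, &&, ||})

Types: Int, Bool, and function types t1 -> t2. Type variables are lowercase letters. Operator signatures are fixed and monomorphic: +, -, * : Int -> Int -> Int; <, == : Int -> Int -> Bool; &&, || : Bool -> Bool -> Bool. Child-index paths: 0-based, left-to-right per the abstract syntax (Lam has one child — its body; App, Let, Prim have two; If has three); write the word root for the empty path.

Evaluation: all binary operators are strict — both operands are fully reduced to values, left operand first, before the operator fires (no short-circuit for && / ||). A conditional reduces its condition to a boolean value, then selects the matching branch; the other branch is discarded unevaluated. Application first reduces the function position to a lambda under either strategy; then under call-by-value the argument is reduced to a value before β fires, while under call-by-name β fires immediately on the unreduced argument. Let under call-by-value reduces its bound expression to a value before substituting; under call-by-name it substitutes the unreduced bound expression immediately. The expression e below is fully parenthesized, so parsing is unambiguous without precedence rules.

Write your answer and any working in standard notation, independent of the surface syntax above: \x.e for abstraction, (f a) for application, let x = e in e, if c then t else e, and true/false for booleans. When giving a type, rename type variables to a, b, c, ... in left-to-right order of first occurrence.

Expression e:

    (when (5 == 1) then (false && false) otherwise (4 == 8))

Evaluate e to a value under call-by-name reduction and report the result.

Answer: false

Trace:
step 0: (if (5 == 1) then (false && false) else (4 == 8))
step 1: [delta@0] (if false then (false && false) else (4 == 8))
step 2: [if@root] (4 == 8)
step 3: [delta@root] false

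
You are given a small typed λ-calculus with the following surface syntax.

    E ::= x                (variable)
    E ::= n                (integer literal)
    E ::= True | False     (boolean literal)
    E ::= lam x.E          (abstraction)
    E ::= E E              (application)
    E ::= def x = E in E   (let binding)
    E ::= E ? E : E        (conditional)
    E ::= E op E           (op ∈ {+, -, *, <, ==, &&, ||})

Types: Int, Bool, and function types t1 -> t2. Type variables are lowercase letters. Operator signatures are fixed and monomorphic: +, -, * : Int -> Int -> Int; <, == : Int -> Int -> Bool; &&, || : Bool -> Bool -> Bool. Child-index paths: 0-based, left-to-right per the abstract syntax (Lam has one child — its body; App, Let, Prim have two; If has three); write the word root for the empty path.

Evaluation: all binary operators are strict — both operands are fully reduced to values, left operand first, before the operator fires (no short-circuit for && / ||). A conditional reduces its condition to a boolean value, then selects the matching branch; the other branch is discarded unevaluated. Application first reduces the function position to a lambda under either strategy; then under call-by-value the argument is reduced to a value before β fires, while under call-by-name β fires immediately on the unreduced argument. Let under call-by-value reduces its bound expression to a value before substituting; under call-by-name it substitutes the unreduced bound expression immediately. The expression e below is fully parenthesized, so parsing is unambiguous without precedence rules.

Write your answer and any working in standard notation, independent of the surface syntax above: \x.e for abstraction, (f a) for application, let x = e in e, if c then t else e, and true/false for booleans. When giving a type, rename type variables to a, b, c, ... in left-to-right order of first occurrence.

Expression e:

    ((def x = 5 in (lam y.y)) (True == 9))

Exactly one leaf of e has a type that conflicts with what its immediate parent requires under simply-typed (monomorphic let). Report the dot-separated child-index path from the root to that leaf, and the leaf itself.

Trace:
let x : Int
y : a
\y._ : a -> a
  unify Bool ~ Int
  FAIL: mismatch Bool ~ Int

Answer: 1.0 : true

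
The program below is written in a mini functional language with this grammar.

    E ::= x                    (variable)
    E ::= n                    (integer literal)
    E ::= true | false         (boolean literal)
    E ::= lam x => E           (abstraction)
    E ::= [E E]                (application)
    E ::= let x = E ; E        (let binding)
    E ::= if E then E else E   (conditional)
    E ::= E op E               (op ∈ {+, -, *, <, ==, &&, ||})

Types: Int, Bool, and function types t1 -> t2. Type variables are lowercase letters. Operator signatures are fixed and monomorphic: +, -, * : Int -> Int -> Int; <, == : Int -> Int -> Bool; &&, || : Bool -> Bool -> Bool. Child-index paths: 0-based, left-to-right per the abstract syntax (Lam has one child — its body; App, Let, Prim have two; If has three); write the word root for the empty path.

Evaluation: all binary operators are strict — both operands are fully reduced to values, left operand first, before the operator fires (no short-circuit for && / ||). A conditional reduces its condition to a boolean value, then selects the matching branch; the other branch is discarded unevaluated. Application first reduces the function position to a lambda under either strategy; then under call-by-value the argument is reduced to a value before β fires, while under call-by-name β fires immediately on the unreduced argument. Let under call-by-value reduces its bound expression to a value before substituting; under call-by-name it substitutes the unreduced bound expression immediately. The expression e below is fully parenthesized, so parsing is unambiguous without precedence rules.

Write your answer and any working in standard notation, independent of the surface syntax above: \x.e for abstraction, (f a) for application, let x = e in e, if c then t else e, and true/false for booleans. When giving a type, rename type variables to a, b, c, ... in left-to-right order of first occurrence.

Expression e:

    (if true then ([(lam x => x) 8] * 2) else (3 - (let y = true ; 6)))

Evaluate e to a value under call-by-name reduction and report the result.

Answer: 16

Working:
step 0: (if true then (((\x.x) 8) * 2) else (3 - (let y = true in 6)))
step 1: [if@root] (((\x.x) 8) * 2)
step 2: [beta@0] (8 * 2)
step 3: [delta@root] 16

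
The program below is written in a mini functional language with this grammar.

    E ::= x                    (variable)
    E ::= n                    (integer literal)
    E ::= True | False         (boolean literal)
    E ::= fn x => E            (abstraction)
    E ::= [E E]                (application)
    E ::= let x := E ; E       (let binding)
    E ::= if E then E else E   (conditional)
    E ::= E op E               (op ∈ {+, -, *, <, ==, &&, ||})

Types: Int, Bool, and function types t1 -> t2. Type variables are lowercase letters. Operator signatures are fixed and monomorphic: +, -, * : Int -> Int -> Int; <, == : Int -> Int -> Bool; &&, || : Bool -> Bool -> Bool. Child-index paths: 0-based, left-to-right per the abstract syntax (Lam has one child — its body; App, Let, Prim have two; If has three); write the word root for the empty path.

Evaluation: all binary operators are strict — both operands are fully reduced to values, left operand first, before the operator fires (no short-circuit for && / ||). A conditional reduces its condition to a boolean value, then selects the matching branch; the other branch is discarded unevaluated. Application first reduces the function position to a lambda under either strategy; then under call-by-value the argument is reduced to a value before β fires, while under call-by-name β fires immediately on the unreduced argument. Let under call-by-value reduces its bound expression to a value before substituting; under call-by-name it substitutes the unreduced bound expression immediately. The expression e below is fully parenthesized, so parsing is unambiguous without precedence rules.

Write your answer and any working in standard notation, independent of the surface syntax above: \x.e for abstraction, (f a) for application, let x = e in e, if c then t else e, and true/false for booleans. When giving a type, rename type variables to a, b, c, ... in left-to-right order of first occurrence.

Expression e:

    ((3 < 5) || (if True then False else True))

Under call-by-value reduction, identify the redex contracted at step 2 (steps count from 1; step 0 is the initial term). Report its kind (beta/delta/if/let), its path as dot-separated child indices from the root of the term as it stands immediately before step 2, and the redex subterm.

Derivation:
step 0: ((3 < 5) || (if true then false else true))
step 1: [delta@0] (true || (if true then false else true))
step 2: [if@1] (true || false)

Answer: if at 1 : (if true then false else true)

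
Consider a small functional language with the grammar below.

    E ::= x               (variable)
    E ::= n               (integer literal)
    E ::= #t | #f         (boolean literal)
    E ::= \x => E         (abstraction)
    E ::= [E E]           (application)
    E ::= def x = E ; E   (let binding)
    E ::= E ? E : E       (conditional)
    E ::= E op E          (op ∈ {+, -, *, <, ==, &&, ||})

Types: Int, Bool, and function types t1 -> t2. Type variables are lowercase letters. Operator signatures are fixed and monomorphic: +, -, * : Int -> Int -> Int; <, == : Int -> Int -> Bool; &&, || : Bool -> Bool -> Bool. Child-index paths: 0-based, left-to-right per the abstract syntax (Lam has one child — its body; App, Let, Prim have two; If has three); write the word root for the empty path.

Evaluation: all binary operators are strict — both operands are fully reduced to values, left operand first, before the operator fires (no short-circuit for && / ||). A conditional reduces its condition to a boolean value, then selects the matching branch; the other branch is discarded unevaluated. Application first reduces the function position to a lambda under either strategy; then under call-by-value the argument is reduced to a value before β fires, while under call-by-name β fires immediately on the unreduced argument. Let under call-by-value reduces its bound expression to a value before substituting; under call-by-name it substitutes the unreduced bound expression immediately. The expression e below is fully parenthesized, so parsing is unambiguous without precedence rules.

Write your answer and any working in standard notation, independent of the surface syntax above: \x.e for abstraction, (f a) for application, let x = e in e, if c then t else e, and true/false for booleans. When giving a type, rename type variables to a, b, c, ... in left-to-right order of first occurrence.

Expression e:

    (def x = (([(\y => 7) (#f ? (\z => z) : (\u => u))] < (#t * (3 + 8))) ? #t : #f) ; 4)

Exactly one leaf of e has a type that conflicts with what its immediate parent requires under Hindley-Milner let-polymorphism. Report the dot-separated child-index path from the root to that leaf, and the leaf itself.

Working:
\y._ : a -> Int
  unify Bool ~ Bool
z : b
\z._ : b -> b
u : c
\u._ : c -> c
  unify b -> b ~ c -> c
  unify b ~ c
  unify c ~ c
  unify a -> Int ~ (c -> c) -> d
  unify a ~ c -> c
  unify Int ~ d
_ _ : Int
  unify Int ~ Int
  unify Bool ~ Int
  FAIL: mismatch Bool ~ Int

Answer: 0.0.1.0 : true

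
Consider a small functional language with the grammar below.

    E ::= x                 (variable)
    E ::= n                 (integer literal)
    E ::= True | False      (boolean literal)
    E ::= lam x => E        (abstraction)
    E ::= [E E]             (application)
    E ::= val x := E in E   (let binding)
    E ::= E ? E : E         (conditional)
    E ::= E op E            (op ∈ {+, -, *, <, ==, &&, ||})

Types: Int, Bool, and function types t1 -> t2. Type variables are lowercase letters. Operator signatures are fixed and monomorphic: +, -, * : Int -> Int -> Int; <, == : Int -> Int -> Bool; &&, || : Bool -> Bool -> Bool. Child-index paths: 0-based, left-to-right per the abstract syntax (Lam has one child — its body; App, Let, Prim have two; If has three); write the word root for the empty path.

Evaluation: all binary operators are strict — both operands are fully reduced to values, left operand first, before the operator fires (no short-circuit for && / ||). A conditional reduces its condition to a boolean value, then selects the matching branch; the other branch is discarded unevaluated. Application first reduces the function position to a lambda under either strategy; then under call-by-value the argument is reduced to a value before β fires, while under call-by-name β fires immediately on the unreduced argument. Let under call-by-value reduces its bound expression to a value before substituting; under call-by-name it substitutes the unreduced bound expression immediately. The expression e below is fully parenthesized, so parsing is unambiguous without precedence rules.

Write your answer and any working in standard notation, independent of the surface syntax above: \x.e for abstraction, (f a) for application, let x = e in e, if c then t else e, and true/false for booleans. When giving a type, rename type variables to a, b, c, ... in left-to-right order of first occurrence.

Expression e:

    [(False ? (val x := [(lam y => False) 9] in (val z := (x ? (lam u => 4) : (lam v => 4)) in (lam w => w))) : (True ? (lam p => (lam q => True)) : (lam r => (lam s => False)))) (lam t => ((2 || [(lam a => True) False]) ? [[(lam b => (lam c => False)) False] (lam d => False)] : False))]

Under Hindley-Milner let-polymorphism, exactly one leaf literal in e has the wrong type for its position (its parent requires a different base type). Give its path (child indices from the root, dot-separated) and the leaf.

Working:
  unify Bool ~ Bool
\y._ : a -> Bool
  unify a -> Bool ~ Int -> b
  unify a ~ Int
  unify Bool ~ b
_ _ : Bool
let x : Bool
x : Bool
  unify Bool ~ Bool
\u._ : c -> Int
\v._ : d -> Int
  unify c -> Int ~ d -> Int
  unify c ~ d
  unify Int ~ Int
let z : forall. d -> Int
w : e
\w._ : e -> e
  unify Bool ~ Bool
\q._ : g -> Bool
\p._ : f -> g -> Bool
\s._ : i -> Bool
\r._ : h -> i -> Bool
  unify f -> g -> Bool ~ h -> i -> Bool
  unify f ~ h
  unify g -> Bool ~ i -> Bool
  unify g ~ i
  unify Bool ~ Bool
  unify e -> e ~ h -> i -> Bool
  unify e ~ h
  unify h ~ i -> Bool
  unify Int ~ Bool
  FAIL: mismatch Int ~ Bool

Answer: 1.0.0.0 : 2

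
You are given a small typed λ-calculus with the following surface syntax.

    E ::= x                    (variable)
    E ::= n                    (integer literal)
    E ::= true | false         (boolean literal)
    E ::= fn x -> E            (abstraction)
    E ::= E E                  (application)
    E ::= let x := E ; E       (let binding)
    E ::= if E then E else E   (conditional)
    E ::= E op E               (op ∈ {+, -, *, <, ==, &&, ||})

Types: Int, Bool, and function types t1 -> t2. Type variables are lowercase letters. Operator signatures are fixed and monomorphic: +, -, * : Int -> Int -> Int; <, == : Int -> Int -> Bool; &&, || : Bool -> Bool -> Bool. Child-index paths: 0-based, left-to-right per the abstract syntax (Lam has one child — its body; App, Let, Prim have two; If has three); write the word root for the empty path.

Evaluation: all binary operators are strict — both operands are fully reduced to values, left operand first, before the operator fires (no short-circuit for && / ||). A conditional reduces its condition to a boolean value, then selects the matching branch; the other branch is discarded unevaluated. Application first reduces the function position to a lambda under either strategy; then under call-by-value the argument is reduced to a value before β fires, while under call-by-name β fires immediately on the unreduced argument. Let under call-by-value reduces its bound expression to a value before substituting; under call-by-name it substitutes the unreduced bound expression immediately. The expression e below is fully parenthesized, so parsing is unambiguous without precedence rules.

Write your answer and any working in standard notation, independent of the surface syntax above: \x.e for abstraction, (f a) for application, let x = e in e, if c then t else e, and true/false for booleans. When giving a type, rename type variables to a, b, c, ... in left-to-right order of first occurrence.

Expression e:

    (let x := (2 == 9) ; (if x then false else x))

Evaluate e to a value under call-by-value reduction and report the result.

Trace:
step 0: (let x = (2 == 9) in (if x then false else x))
step 1: [delta@0] (let x = false in (if x then false else x))
step 2: [let@root] (if false then false else false)
step 3: [if@root] false

Answer: false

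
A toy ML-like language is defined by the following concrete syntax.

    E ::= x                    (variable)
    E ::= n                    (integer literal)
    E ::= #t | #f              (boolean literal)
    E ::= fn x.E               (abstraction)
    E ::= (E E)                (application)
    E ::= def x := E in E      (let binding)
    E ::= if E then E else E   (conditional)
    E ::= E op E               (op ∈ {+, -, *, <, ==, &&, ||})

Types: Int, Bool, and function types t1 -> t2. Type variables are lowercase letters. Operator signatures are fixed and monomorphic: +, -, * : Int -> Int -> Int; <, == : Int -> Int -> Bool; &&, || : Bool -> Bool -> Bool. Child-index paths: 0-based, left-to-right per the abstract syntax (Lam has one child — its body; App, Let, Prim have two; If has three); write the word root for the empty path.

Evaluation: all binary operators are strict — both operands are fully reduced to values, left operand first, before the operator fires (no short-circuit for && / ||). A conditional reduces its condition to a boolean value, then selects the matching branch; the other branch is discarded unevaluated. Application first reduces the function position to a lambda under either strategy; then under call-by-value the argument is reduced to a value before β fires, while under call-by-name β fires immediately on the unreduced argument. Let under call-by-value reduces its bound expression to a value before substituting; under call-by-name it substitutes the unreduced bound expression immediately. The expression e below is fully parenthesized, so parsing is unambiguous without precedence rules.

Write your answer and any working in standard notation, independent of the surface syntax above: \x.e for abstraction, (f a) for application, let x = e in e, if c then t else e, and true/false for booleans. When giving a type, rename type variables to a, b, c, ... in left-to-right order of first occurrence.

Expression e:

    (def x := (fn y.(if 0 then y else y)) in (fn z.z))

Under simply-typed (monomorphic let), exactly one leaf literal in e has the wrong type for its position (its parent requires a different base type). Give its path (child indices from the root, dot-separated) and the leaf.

Derivation:
  unify Int ~ Bool
  FAIL: mismatch Int ~ Bool

Answer: 0.0.0 : 0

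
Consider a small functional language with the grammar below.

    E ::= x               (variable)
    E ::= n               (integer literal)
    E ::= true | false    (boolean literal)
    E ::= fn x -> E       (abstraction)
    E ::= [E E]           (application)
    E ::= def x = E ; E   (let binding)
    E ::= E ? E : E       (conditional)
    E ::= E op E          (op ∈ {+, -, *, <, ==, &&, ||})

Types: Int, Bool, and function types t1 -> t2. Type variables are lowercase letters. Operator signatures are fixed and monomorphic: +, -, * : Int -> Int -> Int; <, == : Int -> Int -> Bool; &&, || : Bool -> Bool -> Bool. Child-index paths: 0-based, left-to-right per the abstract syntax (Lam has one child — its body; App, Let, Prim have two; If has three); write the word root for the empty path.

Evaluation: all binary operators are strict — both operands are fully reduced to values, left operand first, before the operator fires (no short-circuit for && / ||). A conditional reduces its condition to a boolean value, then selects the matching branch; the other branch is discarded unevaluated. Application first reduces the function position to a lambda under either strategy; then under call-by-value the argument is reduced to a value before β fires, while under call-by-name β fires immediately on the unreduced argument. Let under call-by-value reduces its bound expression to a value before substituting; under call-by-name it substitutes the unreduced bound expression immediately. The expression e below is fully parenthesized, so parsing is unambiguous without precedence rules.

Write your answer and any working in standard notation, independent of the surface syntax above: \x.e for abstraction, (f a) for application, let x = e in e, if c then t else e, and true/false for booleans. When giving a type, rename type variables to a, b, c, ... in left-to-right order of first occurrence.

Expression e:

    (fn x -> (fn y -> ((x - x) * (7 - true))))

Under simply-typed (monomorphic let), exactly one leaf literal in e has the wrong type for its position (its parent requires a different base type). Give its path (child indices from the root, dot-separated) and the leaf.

Trace:
x : a
  unify a ~ Int
x : Int
  unify Int ~ Int
  unify Int ~ Int
  unify Int ~ Int
  unify Bool ~ Int
  FAIL: mismatch Bool ~ Int

Answer: 0.0.1.1 : true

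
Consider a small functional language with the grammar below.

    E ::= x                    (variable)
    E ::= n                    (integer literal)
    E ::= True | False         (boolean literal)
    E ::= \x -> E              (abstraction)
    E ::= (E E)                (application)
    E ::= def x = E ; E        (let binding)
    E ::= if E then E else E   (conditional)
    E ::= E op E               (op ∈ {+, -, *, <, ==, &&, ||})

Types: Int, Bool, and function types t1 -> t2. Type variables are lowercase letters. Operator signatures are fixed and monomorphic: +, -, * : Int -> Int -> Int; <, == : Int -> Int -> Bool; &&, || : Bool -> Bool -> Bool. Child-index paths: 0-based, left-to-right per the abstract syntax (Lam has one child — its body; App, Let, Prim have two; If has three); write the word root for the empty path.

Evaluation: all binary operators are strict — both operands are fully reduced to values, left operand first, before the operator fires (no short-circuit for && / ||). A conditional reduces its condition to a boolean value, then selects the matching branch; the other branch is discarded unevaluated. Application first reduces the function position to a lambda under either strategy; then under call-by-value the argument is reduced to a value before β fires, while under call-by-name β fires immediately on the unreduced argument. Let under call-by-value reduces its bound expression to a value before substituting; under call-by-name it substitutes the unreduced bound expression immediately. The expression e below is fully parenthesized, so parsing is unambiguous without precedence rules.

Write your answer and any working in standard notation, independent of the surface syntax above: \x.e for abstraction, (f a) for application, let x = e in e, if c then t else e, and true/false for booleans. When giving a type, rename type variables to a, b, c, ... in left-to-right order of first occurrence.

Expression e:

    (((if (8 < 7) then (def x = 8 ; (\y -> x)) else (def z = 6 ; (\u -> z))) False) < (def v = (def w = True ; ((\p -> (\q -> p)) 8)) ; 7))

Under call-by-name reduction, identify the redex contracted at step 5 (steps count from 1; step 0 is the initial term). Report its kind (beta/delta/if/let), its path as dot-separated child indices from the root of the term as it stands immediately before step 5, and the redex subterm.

Answer: let at 1 : (let v = (let w = true in ((\p.(\q.p)) 8)) in 7)

Derivation:
step 0: (((if (8 < 7) then (let x = 8 in (\y.x)) else (let z = 6 in (\u.z))) false) < (let v = (let w = true in ((\p.(\q.p)) 8)) in 7))
step 1: [delta@0.0.0] (((if false then (let x = 8 in (\y.x)) else (let z = 6 in (\u.z))) false) < (let v = (let w = true in ((\p.(\q.p)) 8)) in 7))
step 2: [if@0.0] (((let z = 6 in (\u.z)) false) < (let v = (let w = true in ((\p.(\q.p)) 8)) in 7))
step 3: [let@0.0] (((\u.6) false) < (let v = (let w = true in ((\p.(\q.p)) 8)) in 7))
step 4: [beta@0] (6 < (let v = (let w = true in ((\p.(\q.p)) 8)) in 7))
step 5: [let@1] (6 < 7)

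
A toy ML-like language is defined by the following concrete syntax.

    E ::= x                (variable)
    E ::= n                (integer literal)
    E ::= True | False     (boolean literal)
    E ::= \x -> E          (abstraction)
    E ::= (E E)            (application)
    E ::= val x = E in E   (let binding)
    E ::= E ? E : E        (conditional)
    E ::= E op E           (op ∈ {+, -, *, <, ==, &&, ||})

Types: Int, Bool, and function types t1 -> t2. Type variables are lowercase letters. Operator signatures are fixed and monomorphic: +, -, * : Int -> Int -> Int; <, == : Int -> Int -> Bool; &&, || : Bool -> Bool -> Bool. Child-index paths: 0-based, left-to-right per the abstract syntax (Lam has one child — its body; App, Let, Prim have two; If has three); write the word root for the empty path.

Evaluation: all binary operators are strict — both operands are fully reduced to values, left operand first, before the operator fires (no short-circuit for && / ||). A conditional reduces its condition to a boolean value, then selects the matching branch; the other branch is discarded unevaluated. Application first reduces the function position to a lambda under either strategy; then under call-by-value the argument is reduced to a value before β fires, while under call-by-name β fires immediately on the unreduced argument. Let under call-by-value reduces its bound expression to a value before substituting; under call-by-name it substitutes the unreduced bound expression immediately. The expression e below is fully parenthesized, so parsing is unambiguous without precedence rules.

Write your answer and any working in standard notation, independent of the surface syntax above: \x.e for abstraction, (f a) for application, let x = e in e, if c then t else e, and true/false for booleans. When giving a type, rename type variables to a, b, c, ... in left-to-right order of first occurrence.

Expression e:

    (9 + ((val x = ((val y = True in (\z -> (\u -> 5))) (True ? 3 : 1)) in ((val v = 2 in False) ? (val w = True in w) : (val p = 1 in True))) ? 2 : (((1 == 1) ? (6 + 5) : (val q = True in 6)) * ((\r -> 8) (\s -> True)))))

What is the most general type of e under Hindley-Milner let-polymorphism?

Answer: Int

Trace:
  unify Int ~ Int
let y : Bool
\u._ : b -> Int
\z._ : a -> b -> Int
  unify Bool ~ Bool
  unify Int ~ Int
  unify a -> b -> Int ~ Int -> c
  unify a ~ Int
  unify b -> Int ~ c
_ _ : b -> Int
let x : forall. b -> Int
let v : Int
  unify Bool ~ Bool
let w : Bool
w : Bool
let p : Int
  unify Bool ~ Bool
  unify Bool ~ Bool
  unify Int ~ Int
  unify Int ~ Int
  unify Bool ~ Bool
  unify Int ~ Int
  unify Int ~ Int
let q : Bool
  unify Int ~ Int
  unify Int ~ Int
\r._ : d -> Int
\s._ : e -> Bool
  unify d -> Int ~ (e -> Bool) -> f
  unify d ~ e -> Bool
  unify Int ~ f
_ _ : Int
  unify Int ~ Int
  unify Int ~ Int
  unify Int ~ Int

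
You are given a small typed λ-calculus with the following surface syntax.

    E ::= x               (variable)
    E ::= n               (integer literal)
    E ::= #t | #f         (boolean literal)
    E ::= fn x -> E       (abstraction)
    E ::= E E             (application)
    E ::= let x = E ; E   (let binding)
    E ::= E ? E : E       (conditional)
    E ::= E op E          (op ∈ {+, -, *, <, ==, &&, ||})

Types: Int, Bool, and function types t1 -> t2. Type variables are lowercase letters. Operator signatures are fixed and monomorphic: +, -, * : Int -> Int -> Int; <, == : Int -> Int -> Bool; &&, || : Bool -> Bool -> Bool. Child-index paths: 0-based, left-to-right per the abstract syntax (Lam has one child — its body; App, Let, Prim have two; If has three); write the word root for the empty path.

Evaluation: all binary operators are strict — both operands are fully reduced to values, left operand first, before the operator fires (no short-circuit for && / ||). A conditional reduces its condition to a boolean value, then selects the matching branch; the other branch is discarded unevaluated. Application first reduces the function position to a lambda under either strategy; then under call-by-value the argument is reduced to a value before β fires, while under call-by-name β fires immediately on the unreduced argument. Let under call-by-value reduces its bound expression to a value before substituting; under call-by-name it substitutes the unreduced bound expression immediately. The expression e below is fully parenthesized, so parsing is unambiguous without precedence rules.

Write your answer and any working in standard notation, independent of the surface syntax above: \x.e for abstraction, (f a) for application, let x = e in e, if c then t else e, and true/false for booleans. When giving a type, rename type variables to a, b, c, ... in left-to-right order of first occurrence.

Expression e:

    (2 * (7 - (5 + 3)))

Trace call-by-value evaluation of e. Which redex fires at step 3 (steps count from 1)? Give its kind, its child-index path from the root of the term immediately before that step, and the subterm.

Trace:
step 0: (2 * (7 - (5 + 3)))
step 1: [delta@1.1] (2 * (7 - 8))
step 2: [delta@1] (2 * -1)
step 3: [delta@root] -2

Answer: delta at root : (2 * -1)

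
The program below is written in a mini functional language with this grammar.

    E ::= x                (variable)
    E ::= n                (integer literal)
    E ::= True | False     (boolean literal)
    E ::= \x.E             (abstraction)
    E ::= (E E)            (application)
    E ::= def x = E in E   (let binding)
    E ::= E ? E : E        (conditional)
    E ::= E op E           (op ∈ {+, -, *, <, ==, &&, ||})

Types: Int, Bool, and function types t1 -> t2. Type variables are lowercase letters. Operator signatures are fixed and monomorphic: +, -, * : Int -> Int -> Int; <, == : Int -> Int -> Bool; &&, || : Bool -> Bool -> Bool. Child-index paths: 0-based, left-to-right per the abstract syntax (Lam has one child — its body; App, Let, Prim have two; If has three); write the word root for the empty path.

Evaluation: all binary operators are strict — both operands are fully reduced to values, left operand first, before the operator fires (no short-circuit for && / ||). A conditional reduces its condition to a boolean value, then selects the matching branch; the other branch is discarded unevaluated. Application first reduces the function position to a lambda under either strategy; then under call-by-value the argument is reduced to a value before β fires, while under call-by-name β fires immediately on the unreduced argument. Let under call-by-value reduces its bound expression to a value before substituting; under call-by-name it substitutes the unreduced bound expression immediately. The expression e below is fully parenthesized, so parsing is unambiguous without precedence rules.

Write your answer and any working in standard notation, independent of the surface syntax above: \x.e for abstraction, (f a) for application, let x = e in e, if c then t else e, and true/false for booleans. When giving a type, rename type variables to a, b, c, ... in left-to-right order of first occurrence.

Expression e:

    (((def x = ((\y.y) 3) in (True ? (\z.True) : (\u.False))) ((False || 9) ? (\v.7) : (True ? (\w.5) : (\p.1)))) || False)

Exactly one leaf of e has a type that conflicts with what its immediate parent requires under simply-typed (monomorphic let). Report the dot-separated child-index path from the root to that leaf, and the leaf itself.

Working:
y : a
\y._ : a -> a
  unify a -> a ~ Int -> b
  unify a ~ Int
  unify Int ~ b
_ _ : Int
let x : Int
  unify Bool ~ Bool
\z._ : c -> Bool
\u._ : d -> Bool
  unify c -> Bool ~ d -> Bool
  unify c ~ d
  unify Bool ~ Bool
  unify Bool ~ Bool
  unify Int ~ Bool
  FAIL: mismatch Int ~ Bool

Answer: 0.1.0.1 : 9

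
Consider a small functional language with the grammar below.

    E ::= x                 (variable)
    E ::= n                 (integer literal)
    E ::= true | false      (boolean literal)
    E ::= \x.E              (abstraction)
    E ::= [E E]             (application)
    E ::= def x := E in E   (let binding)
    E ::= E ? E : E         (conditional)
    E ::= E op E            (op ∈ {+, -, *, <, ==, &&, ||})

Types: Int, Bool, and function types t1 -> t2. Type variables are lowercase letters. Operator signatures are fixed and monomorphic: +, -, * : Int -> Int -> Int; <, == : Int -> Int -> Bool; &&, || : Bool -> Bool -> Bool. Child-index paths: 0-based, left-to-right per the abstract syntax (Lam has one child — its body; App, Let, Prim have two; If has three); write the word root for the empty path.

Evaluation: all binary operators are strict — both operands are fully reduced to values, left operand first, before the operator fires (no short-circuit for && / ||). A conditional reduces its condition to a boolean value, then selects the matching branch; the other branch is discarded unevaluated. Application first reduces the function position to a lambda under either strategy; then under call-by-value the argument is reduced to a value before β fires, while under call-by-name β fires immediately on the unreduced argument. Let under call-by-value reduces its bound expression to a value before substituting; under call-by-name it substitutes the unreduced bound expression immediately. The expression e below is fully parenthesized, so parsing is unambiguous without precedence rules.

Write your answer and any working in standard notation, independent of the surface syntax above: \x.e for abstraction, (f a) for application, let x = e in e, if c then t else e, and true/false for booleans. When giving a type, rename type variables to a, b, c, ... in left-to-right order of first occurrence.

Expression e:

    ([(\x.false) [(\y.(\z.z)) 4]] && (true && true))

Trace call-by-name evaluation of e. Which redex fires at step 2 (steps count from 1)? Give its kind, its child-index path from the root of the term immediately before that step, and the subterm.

Answer: delta at 1 : (true && true)

Trace:
step 0: (((\x.false) ((\y.(\z.z)) 4)) && (true && true))
step 1: [beta@0] (false && (true && true))
step 2: [delta@1] (false && true)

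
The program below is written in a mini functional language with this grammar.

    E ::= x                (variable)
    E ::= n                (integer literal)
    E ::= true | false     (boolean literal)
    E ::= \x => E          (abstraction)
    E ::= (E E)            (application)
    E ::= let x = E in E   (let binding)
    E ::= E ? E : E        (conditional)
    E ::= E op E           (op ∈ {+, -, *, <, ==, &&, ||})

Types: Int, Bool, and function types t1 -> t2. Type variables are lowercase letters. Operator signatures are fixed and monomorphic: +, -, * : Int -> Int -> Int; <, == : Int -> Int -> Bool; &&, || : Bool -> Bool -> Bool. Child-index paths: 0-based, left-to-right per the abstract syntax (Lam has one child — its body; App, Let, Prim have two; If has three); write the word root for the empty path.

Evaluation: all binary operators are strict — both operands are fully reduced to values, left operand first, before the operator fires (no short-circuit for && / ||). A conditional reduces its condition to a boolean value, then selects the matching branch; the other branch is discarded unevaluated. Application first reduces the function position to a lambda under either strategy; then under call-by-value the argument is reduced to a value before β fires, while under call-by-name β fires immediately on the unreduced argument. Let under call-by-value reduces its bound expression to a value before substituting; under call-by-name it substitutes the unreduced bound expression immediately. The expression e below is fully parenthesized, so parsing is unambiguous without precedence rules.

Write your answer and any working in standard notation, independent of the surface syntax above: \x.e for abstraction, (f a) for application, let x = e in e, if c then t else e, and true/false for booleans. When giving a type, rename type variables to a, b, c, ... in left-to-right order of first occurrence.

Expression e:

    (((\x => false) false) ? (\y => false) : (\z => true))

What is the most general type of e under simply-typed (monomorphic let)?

Answer: a -> Bool

Trace:
\x._ : a -> Bool
  unify a -> Bool ~ Bool -> b
  unify a ~ Bool
  unify Bool ~ b
_ _ : Bool
  unify Bool ~ Bool
\y._ : c -> Bool
\z._ : d -> Bool
  unify c -> Bool ~ d -> Bool
  unify c ~ d
  unify Bool ~ Bool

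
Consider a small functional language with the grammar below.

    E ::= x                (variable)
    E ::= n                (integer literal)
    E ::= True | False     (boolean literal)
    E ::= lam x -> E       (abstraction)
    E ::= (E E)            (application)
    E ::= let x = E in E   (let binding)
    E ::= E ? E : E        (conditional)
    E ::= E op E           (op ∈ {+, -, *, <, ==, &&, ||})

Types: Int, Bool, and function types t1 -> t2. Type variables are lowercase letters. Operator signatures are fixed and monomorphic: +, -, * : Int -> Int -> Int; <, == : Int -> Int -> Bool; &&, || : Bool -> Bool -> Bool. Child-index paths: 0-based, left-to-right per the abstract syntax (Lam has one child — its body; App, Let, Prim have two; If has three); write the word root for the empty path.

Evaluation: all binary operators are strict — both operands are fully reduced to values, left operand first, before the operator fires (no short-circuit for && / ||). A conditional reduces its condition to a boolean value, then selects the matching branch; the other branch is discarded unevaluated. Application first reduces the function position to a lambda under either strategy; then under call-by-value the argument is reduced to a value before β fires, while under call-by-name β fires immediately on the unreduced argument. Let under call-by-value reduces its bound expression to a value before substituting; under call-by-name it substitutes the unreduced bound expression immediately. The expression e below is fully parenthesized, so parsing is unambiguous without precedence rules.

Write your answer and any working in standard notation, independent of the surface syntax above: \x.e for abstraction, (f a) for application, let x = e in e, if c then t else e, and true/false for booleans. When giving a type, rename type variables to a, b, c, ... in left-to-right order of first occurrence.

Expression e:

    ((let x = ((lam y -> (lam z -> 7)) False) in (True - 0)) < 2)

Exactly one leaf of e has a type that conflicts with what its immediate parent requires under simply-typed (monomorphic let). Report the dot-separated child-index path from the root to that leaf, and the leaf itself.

Working:
\z._ : b -> Int
\y._ : a -> b -> Int
  unify a -> b -> Int ~ Bool -> c
  unify a ~ Bool
  unify b -> Int ~ c
_ _ : b -> Int
let x : b -> Int
  unify Bool ~ Int
  FAIL: mismatch Bool ~ Int

Answer: 0.1.0 : true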